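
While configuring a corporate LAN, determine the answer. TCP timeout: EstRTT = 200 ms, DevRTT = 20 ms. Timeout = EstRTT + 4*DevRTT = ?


Given: EstRTT = 200 ms, DevRTT = 20 ms
Timeout = EstRTT + 4 * DevRTT
4 * DevRTT = 4 * 20 = 80
Timeout = 200 + 80 = 280 ms

280


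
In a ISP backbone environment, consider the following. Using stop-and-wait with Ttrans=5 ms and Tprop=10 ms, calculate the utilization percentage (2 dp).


Given: Ttrans = 5 ms, Tprop = 10 ms
RTT = 2 * Tprop = 2 * 10 = 20 ms
U = Ttrans / (Ttrans + RTT)
U = 5 / (5 + 20)
U = 5 / 25 = 0.2
U% = 20.00%

20.00


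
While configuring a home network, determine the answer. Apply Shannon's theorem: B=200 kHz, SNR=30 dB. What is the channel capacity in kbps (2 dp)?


Given: B = 200 kHz, SNR = 30 dB
SNR linear = 10^(30/10) = 1000
1 + SNR = 1001
log2(1001) = 9.9672262588
C = 200 * 1000 * 9.9672262588 = 1993445.2518 bps
C = 1993.445252 kbps -> 1993.45 kbps (2 dp)

1993.45


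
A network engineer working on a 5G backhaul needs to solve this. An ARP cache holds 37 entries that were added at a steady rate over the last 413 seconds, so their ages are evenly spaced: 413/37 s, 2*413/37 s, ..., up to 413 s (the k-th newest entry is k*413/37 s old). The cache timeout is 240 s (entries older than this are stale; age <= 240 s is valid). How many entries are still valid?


Ages are k * 413/37 s for k = 1..37 (spacing = 11.1622 s).
Entry k is valid iff k * 413/37 <= 240 iff k <= 37 * 240 / 413 = 21.5012
n_valid = floor(21.5012) = 21
(n_stale = 37 - 21 = 16)

21


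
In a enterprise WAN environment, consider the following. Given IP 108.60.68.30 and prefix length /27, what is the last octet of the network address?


Given: IP = 108.60.68.30, prefix = /27
Subnet mask = 255.255.255.224
Last octet of IP: 30
Last octet of mask: 224
Network last octet = 30 AND 224 = 0

0


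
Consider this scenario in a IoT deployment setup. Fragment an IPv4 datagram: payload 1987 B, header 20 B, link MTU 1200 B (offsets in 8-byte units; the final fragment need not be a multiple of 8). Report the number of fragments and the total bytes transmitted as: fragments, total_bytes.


Max data per non-final fragment = floor((MTU - header)/8)*8 = floor((1200 - 20)/8)*8 = floor(1180/8)*8 = 1176 B
Final fragment needs no 8-byte alignment: it can carry up to MTU - header = 1180 B
Non-final fragments needed = ceil((payload - 1180) / 1176) = ceil(807/1176) = ceil(0.6862) = 1
Number of fragments = 1 + 1 = 2
Fragment sizes (data): 1 * 1176 B + 811 B (last, 811 <= 1180 OK)
Total bytes sent = payload + n_frags * header = 1987 + 2*20 = 1987 + 40 = 2027 B

2, 2027


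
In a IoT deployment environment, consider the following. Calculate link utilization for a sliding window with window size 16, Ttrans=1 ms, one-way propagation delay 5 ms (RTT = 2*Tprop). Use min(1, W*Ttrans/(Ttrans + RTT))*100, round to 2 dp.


Given: W = 16, Ttrans = 1 ms, RTT = 10 ms (= 2 * Tprop, Tprop = 5 ms)
Cycle time = Ttrans + RTT = 1 + 10 = 11 ms (first packet sent until its ACK returns)
W * Ttrans = 16 * 1 = 16 ms of sending per cycle
W * Ttrans / (Ttrans + RTT) = 16 / 11 = 1.454545
U = min(1, 1.454545) = 1.000000
U% = 100.00%

100.00


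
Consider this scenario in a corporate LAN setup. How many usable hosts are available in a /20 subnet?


Given: subnet mask /20
Host bits = 32 - 20 = 12
Total addresses = 2^12 = 4096
Usable hosts = 4096 - 2 (network + broadcast) = 4094

4094


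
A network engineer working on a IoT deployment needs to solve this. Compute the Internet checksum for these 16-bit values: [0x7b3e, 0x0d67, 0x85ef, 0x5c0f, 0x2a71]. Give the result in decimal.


Given words: [0x7b3e, 0x0d67, 0x85ef, 0x5c0f, 0x2a71]
Step 1: Sum all words
Raw sum = 31550 + 3431 + 34287 + 23567 + 10865 = 103700
Step 2: Fold carry: (38164 + 1) = 38165
One's complement = ~38165 & 0xFFFF = 27370

27370


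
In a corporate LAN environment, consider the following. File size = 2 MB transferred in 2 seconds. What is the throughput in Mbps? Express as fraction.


Given: file = 2 MB, time = 2 s
File in Mb = 2 * 8 = 16 Mb
Throughput = 16 / 2 Mbps
Throughput = 8 Mbps

8


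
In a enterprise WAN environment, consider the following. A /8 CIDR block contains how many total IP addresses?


Given: CIDR prefix /8
Host bits = 32 - 8 = 24
Total addresses = 2^24 = 16777216

16777216


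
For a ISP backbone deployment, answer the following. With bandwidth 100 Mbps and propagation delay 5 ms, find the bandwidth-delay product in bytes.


Given: bandwidth = 100 Mbps, delay = 5 ms
BDP in bits = 100 * 10^6 * 5 / 1000
BDP in bits = 500000
BDP in bytes = 500000 / 8 = 62500

62500


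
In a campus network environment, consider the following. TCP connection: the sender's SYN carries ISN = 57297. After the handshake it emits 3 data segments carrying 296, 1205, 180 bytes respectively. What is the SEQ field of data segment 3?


The SYN occupies sequence number ISN = 57297, so the first data byte is ISN + 1 = 57298.
SEQ of data segment i = (ISN + 1) + sum of payload sizes of segments 1..i-1.
Segment 1: SEQ = 57298, payload = 296 bytes
Segment 2: SEQ = 57594, payload = 1205 bytes
Segment 3: SEQ = 58799, payload = 180 bytes
SEQ of segment 3 = 57298 + 296 + 1205 = 58799

58799


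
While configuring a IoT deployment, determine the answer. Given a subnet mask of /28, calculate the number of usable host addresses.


Given: subnet mask /28
Host bits = 32 - 28 = 4
Total addresses = 2^4 = 16
Usable hosts = 16 - 2 (network + broadcast) = 14

14


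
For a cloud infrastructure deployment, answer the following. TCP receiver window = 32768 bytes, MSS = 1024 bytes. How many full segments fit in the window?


Given: RWND = 32768 bytes, MSS = 1024 bytes
Full segments = floor(RWND / MSS)
Full segments = floor(32768 / 1024)
Full segments = floor(32.0) = 32

32


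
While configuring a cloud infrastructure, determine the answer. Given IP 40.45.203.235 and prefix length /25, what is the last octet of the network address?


Given: IP = 40.45.203.235, prefix = /25
Subnet mask = 255.255.255.128
Last octet of IP: 235
Last octet of mask: 128
Network last octet = 235 AND 128 = 128

128


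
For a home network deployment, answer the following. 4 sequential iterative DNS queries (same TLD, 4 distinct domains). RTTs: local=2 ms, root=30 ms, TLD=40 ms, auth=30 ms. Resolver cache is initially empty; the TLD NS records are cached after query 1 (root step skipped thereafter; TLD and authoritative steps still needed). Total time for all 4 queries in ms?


Lookup 1 (cold cache): local + root + TLD + auth = 2 + 30 + 40 + 30 = 102 ms
Lookups 2..4 (TLD NS cached -> skip root; new domain -> still ask TLD and auth): local + TLD + auth = 2 + 40 + 30 = 72 ms each
Remaining 3 lookups: 3 * 72 = 216 ms
Total = 102 + 216 = 318 ms

318


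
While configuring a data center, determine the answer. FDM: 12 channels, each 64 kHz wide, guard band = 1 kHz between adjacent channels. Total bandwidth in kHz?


Given: 12 channels, 64 kHz each, guard = 1 kHz
Channel bandwidth = 12 * 64 = 768 kHz
Guard bands = 11 gaps * 1 kHz = 11 kHz
Total = 768 + 11 = 779 kHz

779


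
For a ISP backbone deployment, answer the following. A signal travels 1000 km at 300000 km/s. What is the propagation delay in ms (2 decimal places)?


Given: distance = 1000 km, speed = 300000 km/s
Delay = distance / speed = 1000 / 300000 seconds
Delay in ms = 1000 * 1000 / 300000
Delay = 3.3333 ms
Rounded to 2 dp = 3.33 ms

3.33


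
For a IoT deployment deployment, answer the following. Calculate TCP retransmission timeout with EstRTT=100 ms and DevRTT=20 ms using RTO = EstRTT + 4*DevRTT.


Given: EstRTT = 100 ms, DevRTT = 20 ms
Timeout = EstRTT + 4 * DevRTT
4 * DevRTT = 4 * 20 = 80
Timeout = 100 + 80 = 180 ms

180


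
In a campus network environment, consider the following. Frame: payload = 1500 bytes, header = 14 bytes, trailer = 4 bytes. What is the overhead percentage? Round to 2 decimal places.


Given: payload = 1500 B, header = 14 B, trailer = 4 B
Overhead bytes = header + trailer = 14 + 4 = 18
Total frame = payload + overhead = 1500 + 18 = 1518
Overhead % = 18 / 1518 * 100 = 1.1858% -> 1.19% (2 dp)

1.19


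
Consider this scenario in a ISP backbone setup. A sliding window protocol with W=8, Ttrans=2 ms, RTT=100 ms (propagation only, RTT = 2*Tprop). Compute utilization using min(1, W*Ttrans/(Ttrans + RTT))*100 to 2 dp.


Given: W = 8, Ttrans = 2 ms, RTT = 100 ms (= 2 * Tprop, Tprop = 50 ms)
Cycle time = Ttrans + RTT = 2 + 100 = 102 ms (first packet sent until its ACK returns)
W * Ttrans = 8 * 2 = 16 ms of sending per cycle
W * Ttrans / (Ttrans + RTT) = 16 / 102 = 0.156863
U = min(1, 0.156863) = 0.156863
U% = 15.69%

15.69


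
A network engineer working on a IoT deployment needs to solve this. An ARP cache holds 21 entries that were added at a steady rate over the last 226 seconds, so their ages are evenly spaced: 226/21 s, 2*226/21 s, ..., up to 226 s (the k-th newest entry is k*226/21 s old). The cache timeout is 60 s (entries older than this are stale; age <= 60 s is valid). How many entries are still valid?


Ages are k * 226/21 s for k = 1..21 (spacing = 10.7619 s).
Entry k is valid iff k * 226/21 <= 60 iff k <= 21 * 60 / 226 = 5.5752
n_valid = floor(5.5752) = 5
(n_stale = 21 - 5 = 16)

5


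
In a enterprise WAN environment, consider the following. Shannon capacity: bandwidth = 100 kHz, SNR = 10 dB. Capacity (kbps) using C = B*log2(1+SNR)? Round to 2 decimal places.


Given: B = 100 kHz, SNR = 10 dB
SNR linear = 10^(10/10) = 10
1 + SNR = 11
log2(11) = 3.4594316186
C = 100 * 1000 * 3.4594316186 = 345943.1619 bps
C = 345.943162 kbps -> 345.94 kbps (2 dp)

345.94


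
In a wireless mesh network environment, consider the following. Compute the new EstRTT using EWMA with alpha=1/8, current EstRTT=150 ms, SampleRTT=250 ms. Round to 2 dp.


Given: EstRTT = 150 ms, SampleRTT = 250 ms, alpha = 1/8
New EstRTT = (1 - alpha) * EstRTT + alpha * SampleRTT
(7/8) * 150 = 131.25
(1/8) * 250 = 31.25
New EstRTT = 131.25 + 31.25 = 162.5 ms -> 162.50 ms (2 dp)

162.50


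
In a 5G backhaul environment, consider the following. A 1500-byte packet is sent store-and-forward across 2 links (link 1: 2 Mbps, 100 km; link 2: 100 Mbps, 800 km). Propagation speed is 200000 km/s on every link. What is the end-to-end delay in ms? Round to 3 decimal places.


Packet = 1500 bytes = 12000 bits. Store-and-forward: sum (t_trans + t_prop) per link.
Link 1: t_trans = 12000/(2*10^6) s = 6.0000 ms; t_prop = 100/200000 s = 0.5000 ms; subtotal = 6.5000 ms
Link 2: t_trans = 12000/(100*10^6) s = 0.1200 ms; t_prop = 800/200000 s = 4.0000 ms; subtotal = 4.1200 ms
End-to-end = 6.5000 + 4.1200 = 10.6200 ms -> 10.620 ms (3 dp)

10.620


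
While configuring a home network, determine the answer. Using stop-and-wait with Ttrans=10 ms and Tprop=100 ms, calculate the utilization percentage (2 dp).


Given: Ttrans = 10 ms, Tprop = 100 ms
RTT = 2 * Tprop = 2 * 100 = 200 ms
U = Ttrans / (Ttrans + RTT)
U = 10 / (10 + 200)
U = 10 / 210 = 0.047619
U% = 4.76%

4.76


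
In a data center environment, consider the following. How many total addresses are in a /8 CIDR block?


Given: CIDR prefix /8
Host bits = 32 - 8 = 24
Total addresses = 2^24 = 16777216

16777216


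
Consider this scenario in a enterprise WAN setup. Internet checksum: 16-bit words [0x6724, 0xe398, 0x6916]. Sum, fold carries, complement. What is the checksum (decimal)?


Given words: [0x6724, 0xe398, 0x6916]
Step 1: Sum all words
Raw sum = 26404 + 58264 + 26902 = 111570
Step 2: Fold carry: (46034 + 1) = 46035
One's complement = ~46035 & 0xFFFF = 19500

19500


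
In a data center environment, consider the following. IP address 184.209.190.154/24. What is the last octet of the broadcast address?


Given: IP = 184.209.190.154, prefix = /24
Host bits = 32 - 24 = 8
Network last octet = 154 AND mask = 0
Host part size = 2^8 - 1 = 255
Broadcast last octet = 0 OR 255 = 255

255


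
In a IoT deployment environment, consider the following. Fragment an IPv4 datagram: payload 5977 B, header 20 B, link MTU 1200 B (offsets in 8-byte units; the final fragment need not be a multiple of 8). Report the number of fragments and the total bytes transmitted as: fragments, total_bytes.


Max data per non-final fragment = floor((MTU - header)/8)*8 = floor((1200 - 20)/8)*8 = floor(1180/8)*8 = 1176 B
Final fragment needs no 8-byte alignment: it can carry up to MTU - header = 1180 B
Non-final fragments needed = ceil((payload - 1180) / 1176) = ceil(4797/1176) = ceil(4.0791) = 5
Number of fragments = 5 + 1 = 6
Fragment sizes (data): 5 * 1176 B + 97 B (last, 97 <= 1180 OK)
Total bytes sent = payload + n_frags * header = 5977 + 6*20 = 5977 + 120 = 6097 B

6, 6097


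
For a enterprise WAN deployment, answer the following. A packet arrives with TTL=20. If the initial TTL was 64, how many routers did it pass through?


Given: initial TTL = 64, received TTL = 20
Hops = initial TTL - received TTL
Hops = 64 - 20 = 44

44


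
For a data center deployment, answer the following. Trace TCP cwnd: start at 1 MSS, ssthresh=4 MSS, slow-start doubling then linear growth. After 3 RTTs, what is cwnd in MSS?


RTT 0: cwnd = 1 MSS (initial)
RTT 1: cwnd = 2 MSS (slow start, doubled)
RTT 2: cwnd = 4 MSS (slow start, doubled)
RTT 3: cwnd = 5 MSS (congestion avoidance, +1)

5


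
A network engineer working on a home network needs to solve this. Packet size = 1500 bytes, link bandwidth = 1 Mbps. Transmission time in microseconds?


Given: packet = 1500 bytes, bandwidth = 1 Mbps
Packet in bits = 1500 * 8 = 12000 bits
Bandwidth = 1 * 10^6 = 1000000 bps
Time = 12000 / 1000000 seconds
Time in us = 12000 * 10^6 / 1000000 = 12000

12000


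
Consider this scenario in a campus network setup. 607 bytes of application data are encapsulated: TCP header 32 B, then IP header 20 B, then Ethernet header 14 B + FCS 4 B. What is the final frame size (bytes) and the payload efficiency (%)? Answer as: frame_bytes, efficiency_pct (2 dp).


TCP segment = 607 + 32 = 639 B
IP packet = 639 + 20 = 659 B
Ethernet frame = 659 + 14 + 4 = 677 B
Efficiency = app / frame = 607 / 677 = 0.896603 = 89.6603% -> 89.66% (2 dp)

677, 89.66


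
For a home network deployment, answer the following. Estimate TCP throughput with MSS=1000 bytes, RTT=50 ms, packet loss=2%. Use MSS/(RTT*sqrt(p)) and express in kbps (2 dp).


Given: MSS = 1000 bytes, RTT = 50 ms, loss = 2%
RTT in seconds = 50 / 1000 = 0.05
Loss rate = 2% = 0.02
sqrt(loss) = sqrt(0.02) = 0.141421356237
Throughput (bytes/s) = 1000 / (0.05 * 0.141421356237) = 141421.3562
Throughput (kbps) = 141421.3562 * 8 / 1000 = 1131.370850 -> 1131.37 kbps (2 dp)

1131.37


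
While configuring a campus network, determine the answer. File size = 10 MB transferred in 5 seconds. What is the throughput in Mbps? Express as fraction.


Given: file = 10 MB, time = 5 s
File in Mb = 10 * 8 = 80 Mb
Throughput = 80 / 5 Mbps
Throughput = 16 Mbps

16


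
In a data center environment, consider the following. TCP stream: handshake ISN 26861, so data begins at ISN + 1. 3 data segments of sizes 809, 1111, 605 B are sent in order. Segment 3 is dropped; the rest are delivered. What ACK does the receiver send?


SYN uses sequence number 26861; first data byte = ISN + 1 = 26862.
Segment 1: SEQ = 26862, len = 809 B, covers [26862, 27670]
Segment 2: SEQ = 27671, len = 1111 B, covers [27671, 28781]
Segment 3: SEQ = 28782, len = 605 B, covers [28782, 29386] [LOST]
In-order data received: bytes [26862, 28781] (segments 1..2).
Segment 3 missing -> gap begins at byte 28782.
Cumulative ACK = next expected in-order byte = 26862 + 809 + 1111 = 28782

28782


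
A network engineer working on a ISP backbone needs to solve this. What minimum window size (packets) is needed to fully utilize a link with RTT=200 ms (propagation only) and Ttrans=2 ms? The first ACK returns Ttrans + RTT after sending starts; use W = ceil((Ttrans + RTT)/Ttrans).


Given: Ttrans = 2 ms, RTT = 200 ms (= 2 * Tprop, Tprop = 100 ms)
Time until first ACK returns = Ttrans + RTT = 2 + 200 = 202 ms
Need W * Ttrans >= Ttrans + RTT  ->  W >= (Ttrans + RTT) / Ttrans
(Ttrans + RTT) / Ttrans = 202 / 2 = 101
W_min = ceil(101) = 101

101


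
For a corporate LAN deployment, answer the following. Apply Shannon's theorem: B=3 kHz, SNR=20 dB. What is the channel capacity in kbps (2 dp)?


Given: B = 3 kHz, SNR = 20 dB
SNR linear = 10^(20/10) = 100
1 + SNR = 101
log2(101) = 6.6582114828
C = 3 * 1000 * 6.6582114828 = 19974.6344 bps
C = 19.974634 kbps -> 19.97 kbps (2 dp)

19.97


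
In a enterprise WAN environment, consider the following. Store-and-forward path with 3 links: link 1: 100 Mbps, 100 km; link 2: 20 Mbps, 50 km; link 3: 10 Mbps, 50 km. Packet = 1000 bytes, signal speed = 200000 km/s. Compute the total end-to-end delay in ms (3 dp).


Packet = 1000 bytes = 8000 bits. Store-and-forward: sum (t_trans + t_prop) per link.
Link 1: t_trans = 8000/(100*10^6) s = 0.0800 ms; t_prop = 100/200000 s = 0.5000 ms; subtotal = 0.5800 ms
Link 2: t_trans = 8000/(20*10^6) s = 0.4000 ms; t_prop = 50/200000 s = 0.2500 ms; subtotal = 0.6500 ms
Link 3: t_trans = 8000/(10*10^6) s = 0.8000 ms; t_prop = 50/200000 s = 0.2500 ms; subtotal = 1.0500 ms
End-to-end = 0.5800 + 0.6500 + 1.0500 = 2.2800 ms -> 2.280 ms (3 dp)

2.280


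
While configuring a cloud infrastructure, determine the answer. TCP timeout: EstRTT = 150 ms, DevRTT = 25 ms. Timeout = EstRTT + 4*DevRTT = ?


Given: EstRTT = 150 ms, DevRTT = 25 ms
Timeout = EstRTT + 4 * DevRTT
4 * DevRTT = 4 * 25 = 100
Timeout = 150 + 100 = 250 ms

250


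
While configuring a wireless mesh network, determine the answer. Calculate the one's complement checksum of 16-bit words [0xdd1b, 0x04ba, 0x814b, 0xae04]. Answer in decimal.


Given words: [0xdd1b, 0x04ba, 0x814b, 0xae04]
Step 1: Sum all words
Raw sum = 56603 + 1210 + 33099 + 44548 = 135460
Step 2: Fold carry: (4388 + 2) = 4390
One's complement = ~4390 & 0xFFFF = 61145

61145


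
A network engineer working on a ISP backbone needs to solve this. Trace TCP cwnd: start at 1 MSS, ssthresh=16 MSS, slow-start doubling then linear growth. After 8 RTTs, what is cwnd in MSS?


RTT 0: cwnd = 1 MSS (initial)
RTT 1: cwnd = 2 MSS (slow start, doubled)
RTT 2: cwnd = 4 MSS (slow start, doubled)
RTT 3: cwnd = 8 MSS (slow start, doubled)
RTT 4: cwnd = 16 MSS (slow start, doubled)
RTT 5: cwnd = 17 MSS (congestion avoidance, +1)
RTT 6: cwnd = 18 MSS (congestion avoidance, +1)
RTT 7: cwnd = 19 MSS (congestion avoidance, +1)
RTT 8: cwnd = 20 MSS (congestion avoidance, +1)

20


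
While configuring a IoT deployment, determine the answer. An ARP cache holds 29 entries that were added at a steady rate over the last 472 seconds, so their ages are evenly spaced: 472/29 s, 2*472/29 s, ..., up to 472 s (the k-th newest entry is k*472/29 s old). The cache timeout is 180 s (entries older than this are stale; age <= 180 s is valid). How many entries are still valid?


Ages are k * 472/29 s for k = 1..29 (spacing = 16.2759 s).
Entry k is valid iff k * 472/29 <= 180 iff k <= 29 * 180 / 472 = 11.0593
n_valid = floor(11.0593) = 11
(n_stale = 29 - 11 = 18)

11


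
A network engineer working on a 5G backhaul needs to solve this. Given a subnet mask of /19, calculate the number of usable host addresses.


Given: subnet mask /19
Host bits = 32 - 19 = 13
Total addresses = 2^13 = 8192
Usable hosts = 8192 - 2 (network + broadcast) = 8190

8190


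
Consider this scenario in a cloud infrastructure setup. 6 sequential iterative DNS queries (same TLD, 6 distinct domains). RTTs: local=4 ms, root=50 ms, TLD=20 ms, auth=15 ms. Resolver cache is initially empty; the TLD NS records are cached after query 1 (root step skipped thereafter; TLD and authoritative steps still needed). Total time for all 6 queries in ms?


Lookup 1 (cold cache): local + root + TLD + auth = 4 + 50 + 20 + 15 = 89 ms
Lookups 2..6 (TLD NS cached -> skip root; new domain -> still ask TLD and auth): local + TLD + auth = 4 + 20 + 15 = 39 ms each
Remaining 5 lookups: 5 * 39 = 195 ms
Total = 89 + 195 = 284 ms

284


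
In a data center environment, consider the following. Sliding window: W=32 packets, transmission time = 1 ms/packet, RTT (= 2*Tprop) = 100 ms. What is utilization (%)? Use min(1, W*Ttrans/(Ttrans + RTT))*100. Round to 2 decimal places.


Given: W = 32, Ttrans = 1 ms, RTT = 100 ms (= 2 * Tprop, Tprop = 50 ms)
Cycle time = Ttrans + RTT = 1 + 100 = 101 ms (first packet sent until its ACK returns)
W * Ttrans = 32 * 1 = 32 ms of sending per cycle
W * Ttrans / (Ttrans + RTT) = 32 / 101 = 0.316832
U = min(1, 0.316832) = 0.316832
U% = 31.68%

31.68


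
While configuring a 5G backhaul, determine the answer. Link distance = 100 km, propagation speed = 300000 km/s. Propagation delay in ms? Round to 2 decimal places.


Given: distance = 100 km, speed = 300000 km/s
Delay = distance / speed = 100 / 300000 seconds
Delay in ms = 100 * 1000 / 300000
Delay = 0.3333 ms
Rounded to 2 dp = 0.33 ms

0.33


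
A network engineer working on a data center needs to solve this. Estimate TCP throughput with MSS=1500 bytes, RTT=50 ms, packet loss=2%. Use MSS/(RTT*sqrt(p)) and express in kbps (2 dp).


Given: MSS = 1500 bytes, RTT = 50 ms, loss = 2%
RTT in seconds = 50 / 1000 = 0.05
Loss rate = 2% = 0.02
sqrt(loss) = sqrt(0.02) = 0.141421356237
Throughput (bytes/s) = 1500 / (0.05 * 0.141421356237) = 212132.0344
Throughput (kbps) = 212132.0344 * 8 / 1000 = 1697.056275 -> 1697.06 kbps (2 dp)

1697.06


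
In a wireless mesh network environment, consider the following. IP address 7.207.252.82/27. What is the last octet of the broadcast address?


Given: IP = 7.207.252.82, prefix = /27
Host bits = 32 - 27 = 5
Network last octet = 82 AND mask = 64
Host part size = 2^5 - 1 = 31
Broadcast last octet = 64 OR 31 = 95

95


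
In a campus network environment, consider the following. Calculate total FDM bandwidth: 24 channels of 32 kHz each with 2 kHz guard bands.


Given: 24 channels, 32 kHz each, guard = 2 kHz
Channel bandwidth = 24 * 32 = 768 kHz
Guard bands = 23 gaps * 2 kHz = 46 kHz
Total = 768 + 46 = 814 kHz

814


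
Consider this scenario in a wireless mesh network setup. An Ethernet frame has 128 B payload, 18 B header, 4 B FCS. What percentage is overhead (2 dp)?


Given: payload = 128 B, header = 18 B, trailer = 4 B
Overhead bytes = header + trailer = 18 + 4 = 22
Total frame = payload + overhead = 128 + 22 = 150
Overhead % = 22 / 150 * 100 = 14.6667% -> 14.67% (2 dp)

14.67


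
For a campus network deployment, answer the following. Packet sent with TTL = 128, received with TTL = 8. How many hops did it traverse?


Given: initial TTL = 128, received TTL = 8
Hops = initial TTL - received TTL
Hops = 128 - 8 = 120

120


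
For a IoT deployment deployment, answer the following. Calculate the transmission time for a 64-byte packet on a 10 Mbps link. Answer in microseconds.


Given: packet = 64 bytes, bandwidth = 10 Mbps
Packet in bits = 64 * 8 = 512 bits
Bandwidth = 10 * 10^6 = 10000000 bps
Time = 512 / 10000000 seconds
Time in us = 512 * 10^6 / 10000000 = 51.2

51.2


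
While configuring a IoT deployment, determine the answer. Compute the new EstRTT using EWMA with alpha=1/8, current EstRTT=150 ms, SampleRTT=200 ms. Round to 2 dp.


Given: EstRTT = 150 ms, SampleRTT = 200 ms, alpha = 1/8
New EstRTT = (1 - alpha) * EstRTT + alpha * SampleRTT
(7/8) * 150 = 131.25
(1/8) * 200 = 25
New EstRTT = 131.25 + 25 = 156.25 ms -> 156.25 ms (2 dp)

156.25


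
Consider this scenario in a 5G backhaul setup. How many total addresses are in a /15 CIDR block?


Given: CIDR prefix /15
Host bits = 32 - 15 = 17
Total addresses = 2^17 = 131072

131072


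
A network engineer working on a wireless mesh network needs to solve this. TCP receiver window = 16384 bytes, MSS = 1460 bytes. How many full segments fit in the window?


Given: RWND = 16384 bytes, MSS = 1460 bytes
Full segments = floor(RWND / MSS)
Full segments = floor(16384 / 1460)
Full segments = floor(11.2219) = 11

11


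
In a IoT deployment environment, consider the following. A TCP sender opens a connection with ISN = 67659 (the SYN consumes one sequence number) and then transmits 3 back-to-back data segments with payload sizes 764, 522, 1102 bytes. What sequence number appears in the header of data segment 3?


The SYN occupies sequence number ISN = 67659, so the first data byte is ISN + 1 = 67660.
SEQ of data segment i = (ISN + 1) + sum of payload sizes of segments 1..i-1.
Segment 1: SEQ = 67660, payload = 764 bytes
Segment 2: SEQ = 68424, payload = 522 bytes
Segment 3: SEQ = 68946, payload = 1102 bytes
SEQ of segment 3 = 67660 + 764 + 522 = 68946

68946


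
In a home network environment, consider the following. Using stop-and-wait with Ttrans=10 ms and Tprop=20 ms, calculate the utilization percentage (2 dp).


Given: Ttrans = 10 ms, Tprop = 20 ms
RTT = 2 * Tprop = 2 * 20 = 40 ms
U = Ttrans / (Ttrans + RTT)
U = 10 / (10 + 40)
U = 10 / 50 = 0.2
U% = 20.00%

20.00


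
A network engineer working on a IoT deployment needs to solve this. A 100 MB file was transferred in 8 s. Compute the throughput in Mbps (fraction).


Given: file = 100 MB, time = 8 s
File in Mb = 100 * 8 = 800 Mb
Throughput = 800 / 8 Mbps
Throughput = 100 Mbps

100


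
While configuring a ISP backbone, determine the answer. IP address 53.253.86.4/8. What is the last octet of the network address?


Given: IP = 53.253.86.4, prefix = /8
Subnet mask = 255.0.0.0
Last octet of IP: 4
Last octet of mask: 0
Network last octet = 4 AND 0 = 0

0


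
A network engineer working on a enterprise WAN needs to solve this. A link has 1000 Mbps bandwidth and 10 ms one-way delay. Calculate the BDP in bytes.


Given: bandwidth = 1000 Mbps, delay = 10 ms
BDP in bits = 1000 * 10^6 * 10 / 1000
BDP in bits = 10000000
BDP in bytes = 10000000 / 8 = 1250000

1250000


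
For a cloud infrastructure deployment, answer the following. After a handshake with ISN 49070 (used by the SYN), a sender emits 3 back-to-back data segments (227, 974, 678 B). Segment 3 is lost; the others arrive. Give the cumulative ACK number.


SYN uses sequence number 49070; first data byte = ISN + 1 = 49071.
Segment 1: SEQ = 49071, len = 227 B, covers [49071, 49297]
Segment 2: SEQ = 49298, len = 974 B, covers [49298, 50271]
Segment 3: SEQ = 50272, len = 678 B, covers [50272, 50949] [LOST]
In-order data received: bytes [49071, 50271] (segments 1..2).
Segment 3 missing -> gap begins at byte 50272.
Cumulative ACK = next expected in-order byte = 49071 + 227 + 974 = 50272

50272


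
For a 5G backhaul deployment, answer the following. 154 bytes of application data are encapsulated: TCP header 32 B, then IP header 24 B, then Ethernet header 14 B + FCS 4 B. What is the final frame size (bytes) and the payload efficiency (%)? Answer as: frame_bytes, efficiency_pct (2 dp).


TCP segment = 154 + 32 = 186 B
IP packet = 186 + 24 = 210 B
Ethernet frame = 210 + 14 + 4 = 228 B
Efficiency = app / frame = 154 / 228 = 0.675439 = 67.5439% -> 67.54% (2 dp)

228, 67.54


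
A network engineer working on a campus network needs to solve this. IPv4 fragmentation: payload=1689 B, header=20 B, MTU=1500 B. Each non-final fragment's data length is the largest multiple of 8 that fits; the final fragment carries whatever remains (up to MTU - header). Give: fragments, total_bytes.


Max data per non-final fragment = floor((MTU - header)/8)*8 = floor((1500 - 20)/8)*8 = floor(1480/8)*8 = 1480 B
Final fragment needs no 8-byte alignment: it can carry up to MTU - header = 1480 B
Non-final fragments needed = ceil((payload - 1480) / 1480) = ceil(209/1480) = ceil(0.1412) = 1
Number of fragments = 1 + 1 = 2
Fragment sizes (data): 1 * 1480 B + 209 B (last, 209 <= 1480 OK)
Total bytes sent = payload + n_frags * header = 1689 + 2*20 = 1689 + 40 = 1729 B

2, 1729


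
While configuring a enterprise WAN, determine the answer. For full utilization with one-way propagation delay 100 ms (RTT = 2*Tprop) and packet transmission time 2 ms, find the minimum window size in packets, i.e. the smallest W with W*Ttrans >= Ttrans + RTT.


Given: Ttrans = 2 ms, RTT = 200 ms (= 2 * Tprop, Tprop = 100 ms)
Time until first ACK returns = Ttrans + RTT = 2 + 200 = 202 ms
Need W * Ttrans >= Ttrans + RTT  ->  W >= (Ttrans + RTT) / Ttrans
(Ttrans + RTT) / Ttrans = 202 / 2 = 101
W_min = ceil(101) = 101

101


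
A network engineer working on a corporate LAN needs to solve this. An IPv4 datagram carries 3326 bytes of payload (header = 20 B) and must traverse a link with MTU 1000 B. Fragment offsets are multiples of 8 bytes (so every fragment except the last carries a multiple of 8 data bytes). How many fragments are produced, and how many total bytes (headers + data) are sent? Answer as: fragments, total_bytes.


Max data per non-final fragment = floor((MTU - header)/8)*8 = floor((1000 - 20)/8)*8 = floor(980/8)*8 = 976 B
Final fragment needs no 8-byte alignment: it can carry up to MTU - header = 980 B
Non-final fragments needed = ceil((payload - 980) / 976) = ceil(2346/976) = ceil(2.4037) = 3
Number of fragments = 3 + 1 = 4
Fragment sizes (data): 3 * 976 B + 398 B (last, 398 <= 980 OK)
Total bytes sent = payload + n_frags * header = 3326 + 4*20 = 3326 + 80 = 3406 B

4, 3406


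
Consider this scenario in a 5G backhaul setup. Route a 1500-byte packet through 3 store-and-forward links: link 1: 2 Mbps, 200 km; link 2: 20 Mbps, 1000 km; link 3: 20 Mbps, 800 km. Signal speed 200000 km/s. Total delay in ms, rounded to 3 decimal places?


Packet = 1500 bytes = 12000 bits. Store-and-forward: sum (t_trans + t_prop) per link.
Link 1: t_trans = 12000/(2*10^6) s = 6.0000 ms; t_prop = 200/200000 s = 1.0000 ms; subtotal = 7.0000 ms
Link 2: t_trans = 12000/(20*10^6) s = 0.6000 ms; t_prop = 1000/200000 s = 5.0000 ms; subtotal = 5.6000 ms
Link 3: t_trans = 12000/(20*10^6) s = 0.6000 ms; t_prop = 800/200000 s = 4.0000 ms; subtotal = 4.6000 ms
End-to-end = 7.0000 + 5.6000 + 4.6000 = 17.2000 ms -> 17.200 ms (3 dp)

17.200


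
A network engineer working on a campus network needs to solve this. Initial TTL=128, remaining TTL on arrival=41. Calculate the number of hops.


Given: initial TTL = 128, received TTL = 41
Hops = initial TTL - received TTL
Hops = 128 - 41 = 87

87


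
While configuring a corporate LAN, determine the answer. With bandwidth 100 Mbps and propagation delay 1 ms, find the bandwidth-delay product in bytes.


Given: bandwidth = 100 Mbps, delay = 1 ms
BDP in bits = 100 * 10^6 * 1 / 1000
BDP in bits = 100000
BDP in bytes = 100000 / 8 = 12500

12500


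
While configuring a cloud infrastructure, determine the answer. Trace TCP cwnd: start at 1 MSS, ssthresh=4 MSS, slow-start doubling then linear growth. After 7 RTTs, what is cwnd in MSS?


RTT 0: cwnd = 1 MSS (initial)
RTT 1: cwnd = 2 MSS (slow start, doubled)
RTT 2: cwnd = 4 MSS (slow start, doubled)
RTT 3: cwnd = 5 MSS (congestion avoidance, +1)
RTT 4: cwnd = 6 MSS (congestion avoidance, +1)
RTT 5: cwnd = 7 MSS (congestion avoidance, +1)
RTT 6: cwnd = 8 MSS (congestion avoidance, +1)
RTT 7: cwnd = 9 MSS (congestion avoidance, +1)

9


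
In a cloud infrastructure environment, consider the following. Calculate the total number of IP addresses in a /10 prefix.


Given: CIDR prefix /10
Host bits = 32 - 10 = 22
Total addresses = 2^22 = 4194304

4194304


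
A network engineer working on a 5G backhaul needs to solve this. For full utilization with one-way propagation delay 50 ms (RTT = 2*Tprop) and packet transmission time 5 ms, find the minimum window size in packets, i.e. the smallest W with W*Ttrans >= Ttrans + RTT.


Given: Ttrans = 5 ms, RTT = 100 ms (= 2 * Tprop, Tprop = 50 ms)
Time until first ACK returns = Ttrans + RTT = 5 + 100 = 105 ms
Need W * Ttrans >= Ttrans + RTT  ->  W >= (Ttrans + RTT) / Ttrans
(Ttrans + RTT) / Ttrans = 105 / 5 = 21
W_min = ceil(21) = 21

21


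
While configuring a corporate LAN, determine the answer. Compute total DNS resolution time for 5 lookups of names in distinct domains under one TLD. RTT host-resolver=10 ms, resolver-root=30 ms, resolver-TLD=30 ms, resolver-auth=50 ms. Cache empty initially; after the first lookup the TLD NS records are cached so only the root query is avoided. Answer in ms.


Lookup 1 (cold cache): local + root + TLD + auth = 10 + 30 + 30 + 50 = 120 ms
Lookups 2..5 (TLD NS cached -> skip root; new domain -> still ask TLD and auth): local + TLD + auth = 10 + 30 + 50 = 90 ms each
Remaining 4 lookups: 4 * 90 = 360 ms
Total = 120 + 360 = 480 ms

480


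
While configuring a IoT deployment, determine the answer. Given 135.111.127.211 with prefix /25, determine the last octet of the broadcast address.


Given: IP = 135.111.127.211, prefix = /25
Host bits = 32 - 25 = 7
Network last octet = 211 AND mask = 128
Host part size = 2^7 - 1 = 127
Broadcast last octet = 128 OR 127 = 255

255


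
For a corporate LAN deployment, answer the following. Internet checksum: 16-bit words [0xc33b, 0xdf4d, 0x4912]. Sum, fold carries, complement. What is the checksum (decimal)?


Given words: [0xc33b, 0xdf4d, 0x4912]
Step 1: Sum all words
Raw sum = 49979 + 57165 + 18706 = 125850
Step 2: Fold carry: (60314 + 1) = 60315
One's complement = ~60315 & 0xFFFF = 5220

5220


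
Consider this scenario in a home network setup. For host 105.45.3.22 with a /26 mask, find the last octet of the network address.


Given: IP = 105.45.3.22, prefix = /26
Subnet mask = 255.255.255.192
Last octet of IP: 22
Last octet of mask: 192
Network last octet = 22 AND 192 = 0

0


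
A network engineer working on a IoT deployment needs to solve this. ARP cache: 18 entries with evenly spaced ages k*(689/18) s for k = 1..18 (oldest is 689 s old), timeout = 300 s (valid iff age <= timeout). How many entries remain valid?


Ages are k * 689/18 s for k = 1..18 (spacing = 38.2778 s).
Entry k is valid iff k * 689/18 <= 300 iff k <= 18 * 300 / 689 = 7.8374
n_valid = floor(7.8374) = 7
(n_stale = 18 - 7 = 11)

7


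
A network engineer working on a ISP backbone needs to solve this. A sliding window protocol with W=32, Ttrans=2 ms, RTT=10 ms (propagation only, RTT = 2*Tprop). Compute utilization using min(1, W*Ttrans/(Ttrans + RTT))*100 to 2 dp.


Given: W = 32, Ttrans = 2 ms, RTT = 10 ms (= 2 * Tprop, Tprop = 5 ms)
Cycle time = Ttrans + RTT = 2 + 10 = 12 ms (first packet sent until its ACK returns)
W * Ttrans = 32 * 2 = 64 ms of sending per cycle
W * Ttrans / (Ttrans + RTT) = 64 / 12 = 5.333333
U = min(1, 5.333333) = 1.000000
U% = 100.00%

100.00


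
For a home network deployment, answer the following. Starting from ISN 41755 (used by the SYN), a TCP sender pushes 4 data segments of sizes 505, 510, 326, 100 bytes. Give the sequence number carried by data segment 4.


The SYN occupies sequence number ISN = 41755, so the first data byte is ISN + 1 = 41756.
SEQ of data segment i = (ISN + 1) + sum of payload sizes of segments 1..i-1.
Segment 1: SEQ = 41756, payload = 505 bytes
Segment 2: SEQ = 42261, payload = 510 bytes
Segment 3: SEQ = 42771, payload = 326 bytes
Segment 4: SEQ = 43097, payload = 100 bytes
SEQ of segment 4 = 41756 + 505 + 510 + 326 = 43097

43097


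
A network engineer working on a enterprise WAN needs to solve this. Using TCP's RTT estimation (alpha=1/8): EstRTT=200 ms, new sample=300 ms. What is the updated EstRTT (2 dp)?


Given: EstRTT = 200 ms, SampleRTT = 300 ms, alpha = 1/8
New EstRTT = (1 - alpha) * EstRTT + alpha * SampleRTT
(7/8) * 200 = 175
(1/8) * 300 = 37.5
New EstRTT = 175 + 37.5 = 212.5 ms -> 212.50 ms (2 dp)

212.50


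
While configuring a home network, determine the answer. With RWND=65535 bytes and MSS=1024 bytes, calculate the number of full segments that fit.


Given: RWND = 65535 bytes, MSS = 1024 bytes
Full segments = floor(RWND / MSS)
Full segments = floor(65535 / 1024)
Full segments = floor(63.999) = 63

63


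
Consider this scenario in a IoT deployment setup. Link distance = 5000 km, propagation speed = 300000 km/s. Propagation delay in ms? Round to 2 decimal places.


Given: distance = 5000 km, speed = 300000 km/s
Delay = distance / speed = 5000 / 300000 seconds
Delay in ms = 5000 * 1000 / 300000
Delay = 16.6667 ms
Rounded to 2 dp = 16.67 ms

16.67


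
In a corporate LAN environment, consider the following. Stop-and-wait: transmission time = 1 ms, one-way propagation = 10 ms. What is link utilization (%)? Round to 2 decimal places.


Given: Ttrans = 1 ms, Tprop = 10 ms
RTT = 2 * Tprop = 2 * 10 = 20 ms
U = Ttrans / (Ttrans + RTT)
U = 1 / (1 + 20)
U = 1 / 21 = 0.047619
U% = 4.76%

4.76


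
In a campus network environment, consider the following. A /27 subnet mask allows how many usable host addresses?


Given: subnet mask /27
Host bits = 32 - 27 = 5
Total addresses = 2^5 = 32
Usable hosts = 32 - 2 (network + broadcast) = 30

30


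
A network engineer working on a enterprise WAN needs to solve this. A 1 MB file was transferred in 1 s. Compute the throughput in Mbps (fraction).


Given: file = 1 MB, time = 1 s
File in Mb = 1 * 8 = 8 Mb
Throughput = 8 / 1 Mbps
Throughput = 8 Mbps

8


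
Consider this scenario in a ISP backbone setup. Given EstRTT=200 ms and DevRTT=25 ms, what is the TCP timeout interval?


Given: EstRTT = 200 ms, DevRTT = 25 ms
Timeout = EstRTT + 4 * DevRTT
4 * DevRTT = 4 * 25 = 100
Timeout = 200 + 100 = 300 ms

300


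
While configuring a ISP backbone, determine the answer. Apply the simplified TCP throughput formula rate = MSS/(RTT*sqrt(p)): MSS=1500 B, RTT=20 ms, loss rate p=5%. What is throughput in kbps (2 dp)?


Given: MSS = 1500 bytes, RTT = 20 ms, loss = 5%
RTT in seconds = 20 / 1000 = 0.02
Loss rate = 5% = 0.05
sqrt(loss) = sqrt(0.05) = 0.223606797750
Throughput (bytes/s) = 1500 / (0.02 * 0.223606797750) = 335410.1966
Throughput (kbps) = 335410.1966 * 8 / 1000 = 2683.281573 -> 2683.28 kbps (2 dp)

2683.28


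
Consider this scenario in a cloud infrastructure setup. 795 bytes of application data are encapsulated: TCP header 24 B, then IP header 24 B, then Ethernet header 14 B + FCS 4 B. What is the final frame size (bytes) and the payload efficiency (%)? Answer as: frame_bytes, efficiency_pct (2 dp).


TCP segment = 795 + 24 = 819 B
IP packet = 819 + 24 = 843 B
Ethernet frame = 843 + 14 + 4 = 861 B
Efficiency = app / frame = 795 / 861 = 0.923345 = 92.3345% -> 92.33% (2 dp)

861, 92.33


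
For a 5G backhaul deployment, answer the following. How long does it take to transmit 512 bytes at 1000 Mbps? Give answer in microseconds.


Given: packet = 512 bytes, bandwidth = 1000 Mbps
Packet in bits = 512 * 8 = 4096 bits
Bandwidth = 1000 * 10^6 = 1000000000 bps
Time = 4096 / 1000000000 seconds
Time in us = 4096 * 10^6 / 1000000000 = 4.096

4.096


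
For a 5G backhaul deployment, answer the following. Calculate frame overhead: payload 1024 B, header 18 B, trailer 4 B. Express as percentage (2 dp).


Given: payload = 1024 B, header = 18 B, trailer = 4 B
Overhead bytes = header + trailer = 18 + 4 = 22
Total frame = payload + overhead = 1024 + 22 = 1046
Overhead % = 22 / 1046 * 100 = 2.1033% -> 2.10% (2 dp)

2.10


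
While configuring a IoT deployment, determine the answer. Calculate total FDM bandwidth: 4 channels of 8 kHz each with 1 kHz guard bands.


Given: 4 channels, 8 kHz each, guard = 1 kHz
Channel bandwidth = 4 * 8 = 32 kHz
Guard bands = 3 gaps * 1 kHz = 3 kHz
Total = 32 + 3 = 35 kHz

35


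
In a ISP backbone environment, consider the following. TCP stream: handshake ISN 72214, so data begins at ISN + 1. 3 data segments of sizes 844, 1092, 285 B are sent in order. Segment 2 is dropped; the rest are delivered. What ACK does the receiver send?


SYN uses sequence number 72214; first data byte = ISN + 1 = 72215.
Segment 1: SEQ = 72215, len = 844 B, covers [72215, 73058]
Segment 2: SEQ = 73059, len = 1092 B, covers [73059, 74150] [LOST]
Segment 3: SEQ = 74151, len = 285 B, covers [74151, 74435]
In-order data received: bytes [72215, 73058] (segments 1..1).
Segment 2 missing -> gap begins at byte 73059; later segments buffered out of order.
Cumulative ACK = next expected in-order byte = 72215 + 844 = 73059

73059
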